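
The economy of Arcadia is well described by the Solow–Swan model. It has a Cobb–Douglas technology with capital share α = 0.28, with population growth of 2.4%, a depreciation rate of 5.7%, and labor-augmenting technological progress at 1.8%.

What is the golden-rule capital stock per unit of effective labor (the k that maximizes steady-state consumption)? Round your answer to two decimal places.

k_gold ≈ 4.24

The golden rule sets f'(k) = n + g + δ, i.e. α·k^(α−1) = n + g + δ.
So k^(1−α) = α / (n + g + δ) = 0.28 / 0.099 = 2.8283.
k_gold = 2.8283^(1/0.72) ≈ 4.2376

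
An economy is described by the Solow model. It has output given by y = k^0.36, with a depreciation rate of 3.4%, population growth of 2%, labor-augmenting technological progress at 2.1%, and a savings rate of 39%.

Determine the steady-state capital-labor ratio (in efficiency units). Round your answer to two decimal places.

k* ≈ 13.14

At the steady state, Δk = 0, so s·k^α = (n + g + δ)·k.
Dividing both sides by k: k^(1−α) = s / (n + g + δ).
k^0.64 = 0.39 / (0.020 + 0.021 + 0.034) = 0.39 / 0.075 = 5.2000
k* = 5.2000^(1/0.64) ≈ 13.1448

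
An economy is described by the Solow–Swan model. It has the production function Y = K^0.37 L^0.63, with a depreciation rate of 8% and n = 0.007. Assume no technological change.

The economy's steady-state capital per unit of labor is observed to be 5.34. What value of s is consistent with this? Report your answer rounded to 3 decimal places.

s ≈ 0.250

Steady state requires s·f(k) = (n + δ)·k, i.e. s·k^α = (n + δ)·k.
So s / (n + δ) = (k*)^(1−α) = 5.34^0.63 = 2.8731.
Therefore s = 2.8731 × (n + δ) = 2.8731 × 0.087 = 0.2500.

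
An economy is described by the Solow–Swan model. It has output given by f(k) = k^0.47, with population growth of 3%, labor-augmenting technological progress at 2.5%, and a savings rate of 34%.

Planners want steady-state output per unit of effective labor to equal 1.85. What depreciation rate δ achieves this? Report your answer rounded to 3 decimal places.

δ ≈ 0.115

In steady state, investment equals break-even investment: s·k^α = (n + g + δ)·k.
Since y* = [s/(n + g + δ)]^(α/(1−α)), we have s/(n + g + δ) = (y*)^((1−α)/α) = 1.85^1.1277 = 2.0012.
Therefore n + g + δ = s / 2.0012 = 0.34 / 2.0012 = 0.1699, so δ = 0.1699 − 0.055 = 0.1149.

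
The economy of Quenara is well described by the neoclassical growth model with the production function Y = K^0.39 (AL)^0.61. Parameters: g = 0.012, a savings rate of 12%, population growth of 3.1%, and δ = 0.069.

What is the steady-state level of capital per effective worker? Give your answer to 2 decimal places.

At the steady state, Δk = 0, so s·k^α = (n + g + δ)·k.
Dividing both sides by k: k^(1−α) = s / (n + g + δ).
k^0.61 = 0.12 / (0.031 + 0.012 + 0.069) = 0.12 / 0.112 = 1.0714
k* = 1.0714^(1/0.61) ≈ 1.1197

k* = 1.12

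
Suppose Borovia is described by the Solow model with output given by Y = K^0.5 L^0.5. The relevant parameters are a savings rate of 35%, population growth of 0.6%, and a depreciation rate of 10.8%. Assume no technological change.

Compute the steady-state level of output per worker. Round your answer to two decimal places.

y* ≈ 3.07

Steady state requires s·f(k) = (n + δ)·k, i.e. s·k^α = (n + δ)·k.
Rearranging, k^(1−α) = s / (n + δ).
k^0.5 = 0.35 / (0.006 + 0.108) = 0.35 / 0.114 = 3.0702
k* = 3.0702^(1/0.5) ≈ 9.4261
y* = (k*)^α = 9.4261^0.5 ≈ 3.0702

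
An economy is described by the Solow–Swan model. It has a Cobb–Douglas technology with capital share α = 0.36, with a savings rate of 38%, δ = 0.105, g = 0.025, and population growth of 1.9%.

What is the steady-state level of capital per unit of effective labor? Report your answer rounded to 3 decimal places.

k* ≈ 4.318

In steady state, investment equals break-even investment: s·k^α = (n + g + δ)·k.
Dividing both sides by k: k^(1−α) = s / (n + g + δ).
k^0.64 = 0.38 / (0.019 + 0.025 + 0.105) = 0.38 / 0.149 = 2.5503
k* = 2.5503^(1/0.64) ≈ 4.3182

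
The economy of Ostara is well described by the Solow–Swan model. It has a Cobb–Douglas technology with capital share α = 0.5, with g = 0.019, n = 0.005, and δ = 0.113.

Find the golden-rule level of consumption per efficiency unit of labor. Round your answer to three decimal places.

c_gold ≈ 1.825

At the golden rule, f'(k) = n + g + δ, so α·k^(α−1) = n + g + δ and k_gold = (α/(n + g + δ))^(1/(1−α)).
k_gold = (0.5/0.137)^(1/0.5) = 3.6496^2 ≈ 13.3196
c_gold = f(k_gold) − (n + g + δ)·k_gold = 3.6496 − 0.137×13.3196 ≈ 1.8248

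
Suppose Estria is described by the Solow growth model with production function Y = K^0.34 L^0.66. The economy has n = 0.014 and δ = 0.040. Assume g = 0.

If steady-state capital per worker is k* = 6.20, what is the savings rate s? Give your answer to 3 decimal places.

Steady state requires s·f(k) = (n + δ)·k, i.e. s·k^α = (n + δ)·k.
So s / (n + δ) = (k*)^(1−α) = 6.20^0.66 = 3.3341.
Therefore s = 3.3341 × (n + δ) = 3.3341 × 0.054 = 0.1800.

s ≈ 0.180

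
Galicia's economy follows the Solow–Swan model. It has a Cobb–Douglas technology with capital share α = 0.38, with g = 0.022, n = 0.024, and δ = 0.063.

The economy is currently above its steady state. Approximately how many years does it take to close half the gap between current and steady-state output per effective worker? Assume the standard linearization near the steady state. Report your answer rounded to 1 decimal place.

Near the steady state the convergence rate is λ = (1 − α)(n + g + δ).
λ = (1 − 0.38) × 0.109 = 0.62 × 0.109 = 0.06758
Half-life = ln 2 / λ = 0.6931 / 0.06758 ≈ 10.26 years

half-life ≈ 10.3 years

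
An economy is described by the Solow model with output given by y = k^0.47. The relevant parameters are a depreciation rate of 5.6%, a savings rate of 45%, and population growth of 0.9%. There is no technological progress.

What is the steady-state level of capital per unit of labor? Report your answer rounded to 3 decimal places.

In steady state, investment equals break-even investment: s·k^α = (n + δ)·k.
Dividing both sides by k: k^(1−α) = s / (n + δ).
k^0.53 = 0.45 / (0.009 + 0.056) = 0.45 / 0.065 = 6.9231
k* = 6.9231^(1/0.53) ≈ 38.5011

k* ≈ 38.501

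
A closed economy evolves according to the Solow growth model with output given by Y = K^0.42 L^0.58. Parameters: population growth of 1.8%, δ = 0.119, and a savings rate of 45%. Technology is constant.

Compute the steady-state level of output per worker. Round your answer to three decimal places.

y* ≈ 2.366

At the steady state, Δk = 0, so s·k^α = (n + δ)·k.
Rearranging, k^(1−α) = s / (n + δ).
k^0.58 = 0.45 / (0.018 + 0.119) = 0.45 / 0.137 = 3.2847
k* = 3.2847^(1/0.58) ≈ 7.7716
y* = (k*)^α = 7.7716^0.42 ≈ 2.3660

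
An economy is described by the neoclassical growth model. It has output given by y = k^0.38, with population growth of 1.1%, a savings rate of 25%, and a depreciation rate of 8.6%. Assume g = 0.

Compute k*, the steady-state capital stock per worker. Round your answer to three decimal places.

Steady state requires s·f(k) = (n + δ)·k, i.e. s·k^α = (n + δ)·k.
Rearranging, k^(1−α) = s / (n + δ).
k^0.62 = 0.25 / (0.011 + 0.086) = 0.25 / 0.097 = 2.5773
k* = 2.5773^(1/0.62) ≈ 4.6044

k* ≈ 4.604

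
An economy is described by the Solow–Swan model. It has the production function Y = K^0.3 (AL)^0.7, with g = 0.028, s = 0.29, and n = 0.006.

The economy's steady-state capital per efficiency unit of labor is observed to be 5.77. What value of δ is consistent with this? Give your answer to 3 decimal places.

δ ≈ 0.051

At the steady state, Δk = 0, so s·k^α = (n + g + δ)·k.
So s / (n + g + δ) = (k*)^(1−α) = 5.77^0.7 = 3.4105.
Therefore n + g + δ = s / 3.4105 = 0.29 / 3.4105 = 0.0850, so δ = 0.0850 − 0.034 = 0.0510.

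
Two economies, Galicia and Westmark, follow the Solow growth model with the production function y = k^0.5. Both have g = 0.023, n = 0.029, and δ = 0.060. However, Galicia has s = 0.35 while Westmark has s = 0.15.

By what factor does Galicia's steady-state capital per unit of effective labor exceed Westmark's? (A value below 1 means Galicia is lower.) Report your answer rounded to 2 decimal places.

ratio ≈ 5.44

Steady-state k* = [s/(n + g + δ)]^(1/(1−α)), so the ratio is [ (s_G/(n + g + δ)_G) / (s_W/(n + g + δ)_W) ]^2.
s_G/(n + g + δ)_G = 0.35/0.112 = 3.1250; s_W/(n + g + δ)_W = 0.15/0.112 = 1.3393.
Ratio = (3.1250/1.3393)^2 = 2.3333^2 ≈ 5.4443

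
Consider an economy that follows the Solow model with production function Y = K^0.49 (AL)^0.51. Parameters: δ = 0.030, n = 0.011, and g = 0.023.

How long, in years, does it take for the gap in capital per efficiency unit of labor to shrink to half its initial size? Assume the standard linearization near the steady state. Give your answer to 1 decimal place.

Near the steady state the convergence rate is λ = (1 − α)(n + g + δ).
λ = (1 − 0.49) × 0.064 = 0.51 × 0.064 = 0.03264
Half-life = ln 2 / λ = 0.6931 / 0.03264 ≈ 21.23 years

about 21.2 years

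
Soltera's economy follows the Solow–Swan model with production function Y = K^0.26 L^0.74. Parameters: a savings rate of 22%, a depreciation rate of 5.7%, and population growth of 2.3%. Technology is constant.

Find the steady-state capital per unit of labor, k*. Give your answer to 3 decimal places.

Steady state requires s·f(k) = (n + δ)·k, i.e. s·k^α = (n + δ)·k.
Rearranging, k^(1−α) = s / (n + δ).
k^0.74 = 0.22 / (0.023 + 0.057) = 0.22 / 0.080 = 2.7500
k* = 2.7500^(1/0.74) ≈ 3.9237

k* ≈ 3.924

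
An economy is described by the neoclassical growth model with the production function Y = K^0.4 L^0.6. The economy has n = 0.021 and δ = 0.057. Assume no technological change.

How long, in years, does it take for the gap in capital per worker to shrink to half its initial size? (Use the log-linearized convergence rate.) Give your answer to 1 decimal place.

Near the steady state the convergence rate is λ = (1 − α)(n + δ).
λ = (1 − 0.4) × 0.078 = 0.6 × 0.078 = 0.0468
Half-life = ln 2 / λ = 0.6931 / 0.0468 ≈ 14.81 years

half-life ≈ 14.8 years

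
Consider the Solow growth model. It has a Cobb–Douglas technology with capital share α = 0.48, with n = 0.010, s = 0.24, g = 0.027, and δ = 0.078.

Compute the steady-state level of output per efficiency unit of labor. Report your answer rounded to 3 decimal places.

In steady state, investment equals break-even investment: s·k^α = (n + g + δ)·k.
Rearranging, k^(1−α) = s / (n + g + δ).
k^0.52 = 0.24 / (0.010 + 0.027 + 0.078) = 0.24 / 0.115 = 2.0870
k* = 2.0870^(1/0.52) ≈ 4.1159
y* = (k*)^α = 4.1159^0.48 ≈ 1.9722

y* = 1.972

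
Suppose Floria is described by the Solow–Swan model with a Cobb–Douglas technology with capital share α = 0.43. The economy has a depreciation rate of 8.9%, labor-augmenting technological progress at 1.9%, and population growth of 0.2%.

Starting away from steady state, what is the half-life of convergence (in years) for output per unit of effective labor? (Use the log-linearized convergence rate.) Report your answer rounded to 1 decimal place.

t_½ ≈ 11.1 years

Near the steady state the convergence rate is λ = (1 − α)(n + g + δ).
λ = (1 − 0.43) × 0.110 = 0.57 × 0.110 = 0.0627
Half-life = ln 2 / λ = 0.6931 / 0.0627 ≈ 11.05 years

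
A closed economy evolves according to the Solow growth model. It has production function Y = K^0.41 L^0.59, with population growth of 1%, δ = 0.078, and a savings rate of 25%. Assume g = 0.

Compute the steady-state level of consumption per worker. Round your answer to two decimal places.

At the steady state, Δk = 0, so s·k^α = (n + δ)·k.
Dividing both sides by k: k^(1−α) = s / (n + δ).
k^0.59 = 0.25 / (0.010 + 0.078) = 0.25 / 0.088 = 2.8409
k* = 2.8409^(1/0.59) ≈ 5.8691
y* = (k*)^α = 5.8691^0.41 ≈ 2.0659
c* = (1 − s)·y* = (1 − 0.25) × 2.0659 ≈ 1.5494

c* ≈ 1.55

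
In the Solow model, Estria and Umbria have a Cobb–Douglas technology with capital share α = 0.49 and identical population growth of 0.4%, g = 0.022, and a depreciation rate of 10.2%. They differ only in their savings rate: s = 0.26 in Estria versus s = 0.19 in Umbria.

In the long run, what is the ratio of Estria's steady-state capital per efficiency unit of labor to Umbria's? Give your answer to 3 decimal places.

k*_E / k*_U ≈ 1.850

Steady-state k* = [s/(n + g + δ)]^(1/(1−α)), so the ratio is [ (s_E/(n + g + δ)_E) / (s_U/(n + g + δ)_U) ]^1.9608.
s_E/(n + g + δ)_E = 0.26/0.128 = 2.0313; s_U/(n + g + δ)_U = 0.19/0.128 = 1.4844.
Ratio = (2.0313/1.4844)^1.9608 = 1.3684^1.9608 ≈ 1.8496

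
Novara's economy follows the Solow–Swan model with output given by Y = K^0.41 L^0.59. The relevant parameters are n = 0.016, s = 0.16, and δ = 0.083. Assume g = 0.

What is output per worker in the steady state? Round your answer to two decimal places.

In steady state, investment equals break-even investment: s·k^α = (n + δ)·k.
Rearranging, k^(1−α) = s / (n + δ).
k^0.59 = 0.16 / (0.016 + 0.083) = 0.16 / 0.099 = 1.6162
k* = 1.6162^(1/0.59) ≈ 2.2562
y* = (k*)^α = 2.2562^0.41 ≈ 1.3960

y* ≈ 1.40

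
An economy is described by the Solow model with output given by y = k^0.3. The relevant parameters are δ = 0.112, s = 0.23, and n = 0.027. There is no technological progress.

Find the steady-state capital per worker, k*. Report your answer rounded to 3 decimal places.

In steady state, investment equals break-even investment: s·k^α = (n + δ)·k.
Dividing both sides by k: k^(1−α) = s / (n + δ).
k^0.7 = 0.23 / (0.027 + 0.112) = 0.23 / 0.139 = 1.6547
k* = 1.6547^(1/0.7) ≈ 2.0533

k* ≈ 2.053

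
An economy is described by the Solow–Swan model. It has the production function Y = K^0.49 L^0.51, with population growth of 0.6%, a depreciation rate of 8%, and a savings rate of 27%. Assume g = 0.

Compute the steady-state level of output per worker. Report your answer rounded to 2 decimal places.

Steady state requires s·f(k) = (n + δ)·k, i.e. s·k^α = (n + δ)·k.
Rearranging, k^(1−α) = s / (n + δ).
k^0.51 = 0.27 / (0.006 + 0.080) = 0.27 / 0.086 = 3.1395
k* = 3.1395^(1/0.51) ≈ 9.4240
y* = (k*)^α = 9.4240^0.49 ≈ 3.0018

y* ≈ 3.00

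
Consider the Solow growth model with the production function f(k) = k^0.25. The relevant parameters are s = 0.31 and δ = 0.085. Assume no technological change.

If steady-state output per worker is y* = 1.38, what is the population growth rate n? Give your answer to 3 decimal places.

In steady state, investment equals break-even investment: s·k^α = (n + δ)·k.
Since y* = [s/(n + δ)]^(α/(1−α)), we have s/(n + δ) = (y*)^((1−α)/α) = 1.38^3 = 2.6281.
Therefore n + δ = s / 2.6281 = 0.31 / 2.6281 = 0.1180, so n = 0.1180 − 0.085 = 0.0330.

n ≈ 0.033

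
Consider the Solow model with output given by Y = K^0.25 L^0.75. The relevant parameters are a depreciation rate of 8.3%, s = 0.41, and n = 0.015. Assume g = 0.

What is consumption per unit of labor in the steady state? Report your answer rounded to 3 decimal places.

Steady state requires s·f(k) = (n + δ)·k, i.e. s·k^α = (n + δ)·k.
Rearranging, k^(1−α) = s / (n + δ).
k^0.75 = 0.41 / (0.015 + 0.083) = 0.41 / 0.098 = 4.1837
k* = 4.1837^(1/0.75) ≈ 6.7414
y* = (k*)^α = 6.7414^0.25 ≈ 1.6113
c* = (1 − s)·y* = (1 − 0.41) × 1.6113 ≈ 0.9507

c* ≈ 0.951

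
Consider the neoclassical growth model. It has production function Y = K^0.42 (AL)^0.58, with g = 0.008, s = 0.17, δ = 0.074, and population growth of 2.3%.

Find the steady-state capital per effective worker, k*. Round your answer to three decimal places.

Steady state requires s·f(k) = (n + g + δ)·k, i.e. s·k^α = (n + g + δ)·k.
Dividing both sides by k: k^(1−α) = s / (n + g + δ).
k^0.58 = 0.17 / (0.023 + 0.008 + 0.074) = 0.17 / 0.105 = 1.6190
k* = 1.6190^(1/0.58) ≈ 2.2949

k* ≈ 2.295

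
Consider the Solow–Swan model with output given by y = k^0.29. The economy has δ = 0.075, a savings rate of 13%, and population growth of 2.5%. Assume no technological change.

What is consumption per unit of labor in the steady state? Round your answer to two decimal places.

At the steady state, Δk = 0, so s·k^α = (n + δ)·k.
Rearranging, k^(1−α) = s / (n + δ).
k^0.71 = 0.13 / (0.025 + 0.075) = 0.13 / 0.100 = 1.3000
k* = 1.3000^(1/0.71) ≈ 1.4471
y* = (k*)^α = 1.4471^0.29 ≈ 1.1131
c* = (1 − s)·y* = (1 − 0.13) × 1.1131 ≈ 0.9684

c* ≈ 0.97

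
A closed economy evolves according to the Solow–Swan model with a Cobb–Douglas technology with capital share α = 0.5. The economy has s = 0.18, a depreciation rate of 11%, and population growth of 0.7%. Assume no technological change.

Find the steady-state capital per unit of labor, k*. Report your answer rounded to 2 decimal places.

In steady state, investment equals break-even investment: s·k^α = (n + δ)·k.
Rearranging, k^(1−α) = s / (n + δ).
k^0.5 = 0.18 / (0.007 + 0.110) = 0.18 / 0.117 = 1.5385
k* = 1.5385^(1/0.5) ≈ 2.3670

k* ≈ 2.37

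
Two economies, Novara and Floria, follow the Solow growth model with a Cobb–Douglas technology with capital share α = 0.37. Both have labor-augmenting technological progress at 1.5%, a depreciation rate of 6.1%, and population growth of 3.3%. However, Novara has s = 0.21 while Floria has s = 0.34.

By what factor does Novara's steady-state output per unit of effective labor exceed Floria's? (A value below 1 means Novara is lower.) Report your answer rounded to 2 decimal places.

y*_N / y*_F ≈ 0.75

Steady-state y* = [s/(n + g + δ)]^(α/(1−α)), so the ratio is [ (s_N/(n + g + δ)_N) / (s_F/(n + g + δ)_F) ]^0.5873.
s_N/(n + g + δ)_N = 0.21/0.109 = 1.9266; s_F/(n + g + δ)_F = 0.34/0.109 = 3.1193.
Ratio = (1.9266/3.1193)^0.5873 = 0.6176^0.5873 ≈ 0.7535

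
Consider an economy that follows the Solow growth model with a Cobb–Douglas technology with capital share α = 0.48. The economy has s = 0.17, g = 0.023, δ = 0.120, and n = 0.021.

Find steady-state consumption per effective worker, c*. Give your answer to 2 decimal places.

At the steady state, Δk = 0, so s·k^α = (n + g + δ)·k.
Rearranging, k^(1−α) = s / (n + g + δ).
k^0.52 = 0.17 / (0.021 + 0.023 + 0.120) = 0.17 / 0.164 = 1.0366
k* = 1.0366^(1/0.52) ≈ 1.0716
y* = (k*)^α = 1.0716^0.48 ≈ 1.0338
c* = (1 − s)·y* = (1 − 0.17) × 1.0338 ≈ 0.8581

c* ≈ 0.86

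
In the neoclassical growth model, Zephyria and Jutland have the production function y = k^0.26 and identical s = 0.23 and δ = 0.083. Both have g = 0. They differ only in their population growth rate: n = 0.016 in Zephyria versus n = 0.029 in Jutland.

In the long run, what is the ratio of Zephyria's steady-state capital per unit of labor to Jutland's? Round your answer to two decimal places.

Steady-state k* = [s/(n + δ)]^(1/(1−α)), so the ratio is [ (s_Z/(n + δ)_Z) / (s_J/(n + δ)_J) ]^1.3514.
s_Z/(n + δ)_Z = 0.23/0.099 = 2.3232; s_J/(n + δ)_J = 0.23/0.112 = 2.0536.
Ratio = (2.3232/2.0536)^1.3514 = 1.1313^1.3514 ≈ 1.1814

k*_Z / k*_J ≈ 1.18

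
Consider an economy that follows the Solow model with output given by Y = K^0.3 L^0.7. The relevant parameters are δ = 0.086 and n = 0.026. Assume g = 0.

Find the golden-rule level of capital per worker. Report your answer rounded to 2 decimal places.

k_gold ≈ 4.09

The golden rule sets f'(k) = n + δ, i.e. α·k^(α−1) = n + δ.
So k^(1−α) = α / (n + δ) = 0.3 / 0.112 = 2.6786.
k_gold = 2.6786^(1/0.7) ≈ 4.0860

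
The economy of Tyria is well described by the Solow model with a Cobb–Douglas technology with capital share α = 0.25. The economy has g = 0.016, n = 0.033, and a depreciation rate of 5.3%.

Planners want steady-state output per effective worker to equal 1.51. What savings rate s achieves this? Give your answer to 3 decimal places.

At the steady state, Δk = 0, so s·k^α = (n + g + δ)·k.
Since y* = [s/(n + g + δ)]^(α/(1−α)), we have s/(n + g + δ) = (y*)^((1−α)/α) = 1.51^3 = 3.4430.
Therefore s = 3.4430 × (n + g + δ) = 3.4430 × 0.102 = 0.3512.

s ≈ 0.351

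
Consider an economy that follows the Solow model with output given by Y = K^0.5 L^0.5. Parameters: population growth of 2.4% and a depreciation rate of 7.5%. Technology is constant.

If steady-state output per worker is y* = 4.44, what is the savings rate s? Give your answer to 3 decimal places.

s ≈ 0.440

At the steady state, Δk = 0, so s·k^α = (n + δ)·k.
Since y* = [s/(n + δ)]^(α/(1−α)), we have s/(n + δ) = (y*)^((1−α)/α) = 4.44^1 = 4.4400.
Therefore s = 4.4400 × (n + δ) = 4.4400 × 0.099 = 0.4396.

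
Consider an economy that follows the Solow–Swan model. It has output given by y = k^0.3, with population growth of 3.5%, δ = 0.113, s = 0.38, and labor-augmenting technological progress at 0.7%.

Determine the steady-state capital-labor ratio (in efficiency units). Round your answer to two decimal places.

At the steady state, Δk = 0, so s·k^α = (n + g + δ)·k.
Dividing both sides by k: k^(1−α) = s / (n + g + δ).
k^0.7 = 0.38 / (0.035 + 0.007 + 0.113) = 0.38 / 0.155 = 2.4516
k* = 2.4516^(1/0.7) ≈ 3.6004

k* ≈ 3.60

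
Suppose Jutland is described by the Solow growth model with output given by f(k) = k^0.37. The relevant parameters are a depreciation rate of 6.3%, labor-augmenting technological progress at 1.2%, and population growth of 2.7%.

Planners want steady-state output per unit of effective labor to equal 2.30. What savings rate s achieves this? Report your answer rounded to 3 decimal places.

Steady state requires s·f(k) = (n + g + δ)·k, i.e. s·k^α = (n + g + δ)·k.
Since y* = [s/(n + g + δ)]^(α/(1−α)), we have s/(n + g + δ) = (y*)^((1−α)/α) = 2.30^1.7027 = 4.1297.
Therefore s = 4.1297 × (n + g + δ) = 4.1297 × 0.102 = 0.4212.

s ≈ 0.421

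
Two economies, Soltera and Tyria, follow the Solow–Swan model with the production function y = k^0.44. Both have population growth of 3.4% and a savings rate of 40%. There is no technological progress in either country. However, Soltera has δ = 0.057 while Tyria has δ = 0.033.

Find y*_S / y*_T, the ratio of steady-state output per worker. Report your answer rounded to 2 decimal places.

Steady-state y* = [s/(n + δ)]^(α/(1−α)), so the ratio is [ (s_S/(n + δ)_S) / (s_T/(n + δ)_T) ]^0.7857.
s_S/(n + δ)_S = 0.40/0.091 = 4.3956; s_T/(n + δ)_T = 0.40/0.067 = 5.9701.
Ratio = (4.3956/5.9701)^0.7857 = 0.7363^0.7857 ≈ 0.7862

ratio ≈ 0.79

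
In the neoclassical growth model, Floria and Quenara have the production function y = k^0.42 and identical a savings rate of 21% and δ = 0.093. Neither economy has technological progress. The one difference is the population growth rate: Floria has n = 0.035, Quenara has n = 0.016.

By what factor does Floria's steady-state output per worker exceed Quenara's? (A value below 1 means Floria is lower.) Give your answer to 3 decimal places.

Steady-state y* = [s/(n + δ)]^(α/(1−α)), so the ratio is [ (s_F/(n + δ)_F) / (s_Q/(n + δ)_Q) ]^0.7241.
s_F/(n + δ)_F = 0.21/0.128 = 1.6406; s_Q/(n + δ)_Q = 0.21/0.109 = 1.9266.
Ratio = (1.6406/1.9266)^0.7241 = 0.8516^0.7241 ≈ 0.8902

y*_F / y*_Q ≈ 0.890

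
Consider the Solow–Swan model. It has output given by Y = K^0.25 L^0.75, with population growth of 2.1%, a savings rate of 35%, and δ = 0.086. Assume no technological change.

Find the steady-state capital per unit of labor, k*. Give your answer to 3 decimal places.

At the steady state, Δk = 0, so s·k^α = (n + δ)·k.
Rearranging, k^(1−α) = s / (n + δ).
k^0.75 = 0.35 / (0.021 + 0.086) = 0.35 / 0.107 = 3.2710
k* = 3.2710^(1/0.75) ≈ 4.8556

k* = 4.856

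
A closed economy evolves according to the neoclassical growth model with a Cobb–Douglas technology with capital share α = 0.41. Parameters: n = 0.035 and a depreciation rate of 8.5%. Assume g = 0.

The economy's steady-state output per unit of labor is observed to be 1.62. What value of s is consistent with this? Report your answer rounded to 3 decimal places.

s ≈ 0.240

In steady state, investment equals break-even investment: s·k^α = (n + δ)·k.
Since y* = [s/(n + δ)]^(α/(1−α)), we have s/(n + δ) = (y*)^((1−α)/α) = 1.62^1.439 = 2.0021.
Therefore s = 2.0021 × (n + δ) = 2.0021 × 0.120 = 0.2403.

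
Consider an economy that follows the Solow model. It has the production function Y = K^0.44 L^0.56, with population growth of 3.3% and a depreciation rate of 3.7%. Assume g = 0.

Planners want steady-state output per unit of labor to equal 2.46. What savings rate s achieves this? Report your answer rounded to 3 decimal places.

s ≈ 0.220

Steady state requires s·f(k) = (n + δ)·k, i.e. s·k^α = (n + δ)·k.
Since y* = [s/(n + δ)]^(α/(1−α)), we have s/(n + δ) = (y*)^((1−α)/α) = 2.46^1.2727 = 3.1444.
Therefore s = 3.1444 × (n + δ) = 3.1444 × 0.070 = 0.2201.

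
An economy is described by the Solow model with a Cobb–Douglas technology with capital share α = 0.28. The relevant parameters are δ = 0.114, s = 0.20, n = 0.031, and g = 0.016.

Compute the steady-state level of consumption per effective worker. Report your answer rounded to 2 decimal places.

At the steady state, Δk = 0, so s·k^α = (n + g + δ)·k.
Dividing both sides by k: k^(1−α) = s / (n + g + δ).
k^0.72 = 0.20 / (0.031 + 0.016 + 0.114) = 0.20 / 0.161 = 1.2422
k* = 1.2422^(1/0.72) ≈ 1.3515
y* = (k*)^α = 1.3515^0.28 ≈ 1.0880
c* = (1 − s)·y* = (1 − 0.20) × 1.0880 ≈ 0.8704

c* ≈ 0.87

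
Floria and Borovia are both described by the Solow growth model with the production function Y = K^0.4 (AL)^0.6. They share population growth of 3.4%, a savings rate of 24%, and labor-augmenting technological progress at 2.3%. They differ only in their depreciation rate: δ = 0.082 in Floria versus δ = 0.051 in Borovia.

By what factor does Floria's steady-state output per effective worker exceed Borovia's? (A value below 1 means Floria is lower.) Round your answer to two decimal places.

y*_F / y*_B ≈ 0.85

Steady-state y* = [s/(n + g + δ)]^(α/(1−α)), so the ratio is [ (s_F/(n + g + δ)_F) / (s_B/(n + g + δ)_B) ]^0.6667.
s_F/(n + g + δ)_F = 0.24/0.139 = 1.7266; s_B/(n + g + δ)_B = 0.24/0.108 = 2.2222.
Ratio = (1.7266/2.2222)^0.6667 = 0.7770^0.6667 ≈ 0.8452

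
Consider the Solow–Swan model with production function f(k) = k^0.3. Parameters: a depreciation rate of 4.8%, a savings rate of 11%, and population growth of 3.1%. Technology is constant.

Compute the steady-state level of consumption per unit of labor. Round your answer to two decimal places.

Steady state requires s·f(k) = (n + δ)·k, i.e. s·k^α = (n + δ)·k.
Rearranging, k^(1−α) = s / (n + δ).
k^0.7 = 0.11 / (0.031 + 0.048) = 0.11 / 0.079 = 1.3924
k* = 1.3924^(1/0.7) ≈ 1.6046
y* = (k*)^α = 1.6046^0.3 ≈ 1.1524
c* = (1 − s)·y* = (1 − 0.11) × 1.1524 ≈ 1.0256

c* = 1.03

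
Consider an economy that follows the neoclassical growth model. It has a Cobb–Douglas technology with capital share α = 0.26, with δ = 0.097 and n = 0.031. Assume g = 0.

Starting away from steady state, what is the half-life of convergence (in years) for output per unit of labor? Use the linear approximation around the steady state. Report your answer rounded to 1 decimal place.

half-life ≈ 7.3 years

Near the steady state the convergence rate is λ = (1 − α)(n + δ).
λ = (1 − 0.26) × 0.128 = 0.74 × 0.128 = 0.09472
Half-life = ln 2 / λ = 0.6931 / 0.09472 ≈ 7.32 years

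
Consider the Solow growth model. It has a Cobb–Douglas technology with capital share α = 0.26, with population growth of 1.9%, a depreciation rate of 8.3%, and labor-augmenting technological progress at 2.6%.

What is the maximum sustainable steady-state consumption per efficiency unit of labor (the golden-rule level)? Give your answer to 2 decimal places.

c_gold ≈ 0.95

At the golden rule, f'(k) = n + g + δ, so α·k^(α−1) = n + g + δ and k_gold = (α/(n + g + δ))^(1/(1−α)).
k_gold = (0.26/0.128)^(1/0.74) = 2.0313^1.3514 ≈ 2.6057
c_gold = f(k_gold) − (n + g + δ)·k_gold = 1.2827 − 0.128×2.6057 ≈ 0.9492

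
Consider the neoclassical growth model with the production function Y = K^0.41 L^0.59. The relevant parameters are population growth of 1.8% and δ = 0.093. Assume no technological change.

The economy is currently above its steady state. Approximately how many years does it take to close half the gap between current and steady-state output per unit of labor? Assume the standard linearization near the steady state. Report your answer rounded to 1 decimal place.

Near the steady state the convergence rate is λ = (1 − α)(n + δ).
λ = (1 − 0.41) × 0.111 = 0.59 × 0.111 = 0.06549
Half-life = ln 2 / λ = 0.6931 / 0.06549 ≈ 10.58 years

half-life ≈ 10.6 years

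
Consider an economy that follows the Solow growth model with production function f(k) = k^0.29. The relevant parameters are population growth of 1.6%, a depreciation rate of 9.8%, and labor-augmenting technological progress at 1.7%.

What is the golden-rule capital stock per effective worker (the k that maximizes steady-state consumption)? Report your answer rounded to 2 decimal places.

k_gold ≈ 3.06

The golden rule sets f'(k) = n + g + δ, i.e. α·k^(α−1) = n + g + δ.
So k^(1−α) = α / (n + g + δ) = 0.29 / 0.131 = 2.2137.
k_gold = 2.2137^(1/0.71) ≈ 3.0625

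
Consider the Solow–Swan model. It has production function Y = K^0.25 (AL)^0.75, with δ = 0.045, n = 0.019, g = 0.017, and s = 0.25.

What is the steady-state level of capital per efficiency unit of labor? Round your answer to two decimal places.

k* = 4.49

At the steady state, Δk = 0, so s·k^α = (n + g + δ)·k.
Dividing both sides by k: k^(1−α) = s / (n + g + δ).
k^0.75 = 0.25 / (0.019 + 0.017 + 0.045) = 0.25 / 0.081 = 3.0864
k* = 3.0864^(1/0.75) ≈ 4.4937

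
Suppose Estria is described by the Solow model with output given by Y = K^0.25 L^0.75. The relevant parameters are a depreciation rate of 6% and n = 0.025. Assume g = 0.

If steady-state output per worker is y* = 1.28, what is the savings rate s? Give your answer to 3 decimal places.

Steady state requires s·f(k) = (n + δ)·k, i.e. s·k^α = (n + δ)·k.
Since y* = [s/(n + δ)]^(α/(1−α)), we have s/(n + δ) = (y*)^((1−α)/α) = 1.28^3 = 2.0972.
Therefore s = 2.0972 × (n + δ) = 2.0972 × 0.085 = 0.1783.

s ≈ 0.178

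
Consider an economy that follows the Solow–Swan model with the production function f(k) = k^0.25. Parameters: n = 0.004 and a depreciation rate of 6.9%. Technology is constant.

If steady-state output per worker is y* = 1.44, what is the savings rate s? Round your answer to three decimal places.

s ≈ 0.218

At the steady state, Δk = 0, so s·k^α = (n + δ)·k.
Since y* = [s/(n + δ)]^(α/(1−α)), we have s/(n + δ) = (y*)^((1−α)/α) = 1.44^3 = 2.9860.
Therefore s = 2.9860 × (n + δ) = 2.9860 × 0.073 = 0.2180.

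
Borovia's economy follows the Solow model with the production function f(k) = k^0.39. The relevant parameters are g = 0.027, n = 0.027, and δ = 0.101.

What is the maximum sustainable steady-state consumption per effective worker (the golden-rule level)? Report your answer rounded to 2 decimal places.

At the golden rule, f'(k) = n + g + δ, so α·k^(α−1) = n + g + δ and k_gold = (α/(n + g + δ))^(1/(1−α)).
k_gold = (0.39/0.155)^(1/0.61) = 2.5161^1.6393 ≈ 4.5385
c_gold = f(k_gold) − (n + g + δ)·k_gold = 1.8038 − 0.155×4.5385 ≈ 1.1003

c_gold ≈ 1.10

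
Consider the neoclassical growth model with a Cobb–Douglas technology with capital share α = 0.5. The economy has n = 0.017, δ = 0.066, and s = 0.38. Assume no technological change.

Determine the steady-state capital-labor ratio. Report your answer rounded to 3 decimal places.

In steady state, investment equals break-even investment: s·k^α = (n + δ)·k.
Rearranging, k^(1−α) = s / (n + δ).
k^0.5 = 0.38 / (0.017 + 0.066) = 0.38 / 0.083 = 4.5783
k* = 4.5783^(1/0.5) ≈ 20.9608

k* = 20.961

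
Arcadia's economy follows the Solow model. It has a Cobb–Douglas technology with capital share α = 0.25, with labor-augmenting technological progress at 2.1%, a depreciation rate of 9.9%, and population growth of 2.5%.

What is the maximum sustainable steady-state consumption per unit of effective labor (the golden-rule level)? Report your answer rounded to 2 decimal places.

At the golden rule, f'(k) = n + g + δ, so α·k^(α−1) = n + g + δ and k_gold = (α/(n + g + δ))^(1/(1−α)).
k_gold = (0.25/0.145)^(1/0.75) = 1.7241^1.3333 ≈ 2.0673
c_gold = f(k_gold) − (n + g + δ)·k_gold = 1.1991 − 0.145×2.0673 ≈ 0.8993

c_gold ≈ 0.90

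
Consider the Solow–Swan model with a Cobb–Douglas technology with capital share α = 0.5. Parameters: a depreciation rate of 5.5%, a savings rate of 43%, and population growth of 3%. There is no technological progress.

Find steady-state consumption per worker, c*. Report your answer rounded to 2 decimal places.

c* ≈ 2.88

Steady state requires s·f(k) = (n + δ)·k, i.e. s·k^α = (n + δ)·k.
Dividing both sides by k: k^(1−α) = s / (n + δ).
k^0.5 = 0.43 / (0.030 + 0.055) = 0.43 / 0.085 = 5.0588
k* = 5.0588^(1/0.5) ≈ 25.5915
y* = (k*)^α = 25.5915^0.5 ≈ 5.0588
c* = (1 − s)·y* = (1 − 0.43) × 5.0588 ≈ 2.8835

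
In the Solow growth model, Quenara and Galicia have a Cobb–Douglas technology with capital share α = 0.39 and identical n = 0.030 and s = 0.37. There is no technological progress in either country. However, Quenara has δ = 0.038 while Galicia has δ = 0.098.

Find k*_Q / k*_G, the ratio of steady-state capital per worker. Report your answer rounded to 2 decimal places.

k*_Q / k*_G ≈ 2.82

Steady-state k* = [s/(n + δ)]^(1/(1−α)), so the ratio is [ (s_Q/(n + δ)_Q) / (s_G/(n + δ)_G) ]^1.6393.
s_Q/(n + δ)_Q = 0.37/0.068 = 5.4412; s_G/(n + δ)_G = 0.37/0.128 = 2.8906.
Ratio = (5.4412/2.8906)^1.6393 = 1.8824^1.6393 ≈ 2.8206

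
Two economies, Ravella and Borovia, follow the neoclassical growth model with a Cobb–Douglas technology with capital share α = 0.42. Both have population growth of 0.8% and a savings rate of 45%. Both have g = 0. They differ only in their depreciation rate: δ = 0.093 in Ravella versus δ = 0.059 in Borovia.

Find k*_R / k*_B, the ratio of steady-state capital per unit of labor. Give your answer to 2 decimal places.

Steady-state k* = [s/(n + δ)]^(1/(1−α)), so the ratio is [ (s_R/(n + δ)_R) / (s_B/(n + δ)_B) ]^1.7241.
s_R/(n + δ)_R = 0.45/0.101 = 4.4554; s_B/(n + δ)_B = 0.45/0.067 = 6.7164.
Ratio = (4.4554/6.7164)^1.7241 = 0.6634^1.7241 ≈ 0.4929

ratio ≈ 0.49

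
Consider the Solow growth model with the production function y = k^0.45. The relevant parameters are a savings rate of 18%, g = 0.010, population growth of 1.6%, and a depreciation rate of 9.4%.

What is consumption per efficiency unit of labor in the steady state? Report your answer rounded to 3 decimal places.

c* = 1.143

At the steady state, Δk = 0, so s·k^α = (n + g + δ)·k.
Dividing both sides by k: k^(1−α) = s / (n + g + δ).
k^0.55 = 0.18 / (0.016 + 0.010 + 0.094) = 0.18 / 0.120 = 1.5000
k* = 1.5000^(1/0.55) ≈ 2.0901
y* = (k*)^α = 2.0901^0.45 ≈ 1.3934
c* = (1 − s)·y* = (1 − 0.18) × 1.3934 ≈ 1.1426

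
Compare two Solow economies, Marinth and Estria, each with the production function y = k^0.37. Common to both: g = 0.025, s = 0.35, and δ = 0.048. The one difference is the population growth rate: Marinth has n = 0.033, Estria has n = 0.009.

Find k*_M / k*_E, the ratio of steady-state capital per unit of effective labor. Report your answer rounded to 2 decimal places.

Steady-state k* = [s/(n + g + δ)]^(1/(1−α)), so the ratio is [ (s_M/(n + g + δ)_M) / (s_E/(n + g + δ)_E) ]^1.5873.
s_M/(n + g + δ)_M = 0.35/0.106 = 3.3019; s_E/(n + g + δ)_E = 0.35/0.082 = 4.2683.
Ratio = (3.3019/4.2683)^1.5873 = 0.7736^1.5873 ≈ 0.6653

k*_M / k*_E ≈ 0.67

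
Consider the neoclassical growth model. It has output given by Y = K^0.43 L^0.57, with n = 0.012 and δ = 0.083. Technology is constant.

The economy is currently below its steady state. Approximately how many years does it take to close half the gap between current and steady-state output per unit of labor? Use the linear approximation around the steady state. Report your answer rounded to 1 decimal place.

Near the steady state the convergence rate is λ = (1 − α)(n + δ).
λ = (1 − 0.43) × 0.095 = 0.57 × 0.095 = 0.05415
Half-life = ln 2 / λ = 0.6931 / 0.05415 ≈ 12.80 years

half-life ≈ 12.8 years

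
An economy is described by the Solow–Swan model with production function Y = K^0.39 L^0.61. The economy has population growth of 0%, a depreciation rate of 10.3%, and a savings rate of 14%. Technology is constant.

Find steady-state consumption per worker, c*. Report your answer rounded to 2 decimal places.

c* = 1.05

At the steady state, Δk = 0, so s·k^α = (n + δ)·k.
Dividing both sides by k: k^(1−α) = s / (n + δ).
k^0.61 = 0.14 / (0.000 + 0.103) = 0.14 / 0.103 = 1.3592
k* = 1.3592^(1/0.61) ≈ 1.6539
y* = (k*)^α = 1.6539^0.39 ≈ 1.2168
c* = (1 − s)·y* = (1 − 0.14) × 1.2168 ≈ 1.0464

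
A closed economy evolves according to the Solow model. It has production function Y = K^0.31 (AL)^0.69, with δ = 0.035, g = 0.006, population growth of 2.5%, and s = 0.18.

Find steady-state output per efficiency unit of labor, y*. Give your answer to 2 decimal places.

In steady state, investment equals break-even investment: s·k^α = (n + g + δ)·k.
Dividing both sides by k: k^(1−α) = s / (n + g + δ).
k^0.69 = 0.18 / (0.025 + 0.006 + 0.035) = 0.18 / 0.066 = 2.7273
k* = 2.7273^(1/0.69) ≈ 4.2805
y* = (k*)^α = 4.2805^0.31 ≈ 1.5695

y* ≈ 1.57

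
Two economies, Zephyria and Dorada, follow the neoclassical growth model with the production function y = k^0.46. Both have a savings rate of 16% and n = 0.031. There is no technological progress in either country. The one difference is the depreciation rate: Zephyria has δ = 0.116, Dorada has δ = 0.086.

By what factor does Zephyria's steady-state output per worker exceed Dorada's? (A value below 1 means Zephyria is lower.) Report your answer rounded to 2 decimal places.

ratio ≈ 0.82

Steady-state y* = [s/(n + δ)]^(α/(1−α)), so the ratio is [ (s_Z/(n + δ)_Z) / (s_D/(n + δ)_D) ]^0.8519.
s_Z/(n + δ)_Z = 0.16/0.147 = 1.0884; s_D/(n + δ)_D = 0.16/0.117 = 1.3675.
Ratio = (1.0884/1.3675)^0.8519 = 0.7959^0.8519 ≈ 0.8233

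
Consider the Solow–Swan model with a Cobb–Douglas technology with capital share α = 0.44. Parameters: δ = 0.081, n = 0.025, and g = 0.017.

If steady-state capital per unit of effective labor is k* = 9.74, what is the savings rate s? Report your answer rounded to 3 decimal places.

s ≈ 0.440

In steady state, investment equals break-even investment: s·k^α = (n + g + δ)·k.
So s / (n + g + δ) = (k*)^(1−α) = 9.74^0.56 = 3.5776.
Therefore s = 3.5776 × (n + g + δ) = 3.5776 × 0.123 = 0.4400.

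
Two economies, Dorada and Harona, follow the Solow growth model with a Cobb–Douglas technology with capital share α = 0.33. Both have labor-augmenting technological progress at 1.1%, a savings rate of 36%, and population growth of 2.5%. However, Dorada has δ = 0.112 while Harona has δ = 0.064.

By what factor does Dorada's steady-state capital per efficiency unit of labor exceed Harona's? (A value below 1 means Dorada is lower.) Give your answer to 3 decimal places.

ratio ≈ 0.557

Steady-state k* = [s/(n + g + δ)]^(1/(1−α)), so the ratio is [ (s_D/(n + g + δ)_D) / (s_H/(n + g + δ)_H) ]^1.4925.
s_D/(n + g + δ)_D = 0.36/0.148 = 2.4324; s_H/(n + g + δ)_H = 0.36/0.100 = 3.6000.
Ratio = (2.4324/3.6000)^1.4925 = 0.6757^1.4925 ≈ 0.5571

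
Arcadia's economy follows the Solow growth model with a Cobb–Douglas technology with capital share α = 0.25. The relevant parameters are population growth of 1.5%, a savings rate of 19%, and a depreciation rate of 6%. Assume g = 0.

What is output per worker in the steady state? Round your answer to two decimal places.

In steady state, investment equals break-even investment: s·k^α = (n + δ)·k.
Dividing both sides by k: k^(1−α) = s / (n + δ).
k^0.75 = 0.19 / (0.015 + 0.060) = 0.19 / 0.075 = 2.5333
k* = 2.5333^(1/0.75) ≈ 3.4534
y* = (k*)^α = 3.4534^0.25 ≈ 1.3632

y* ≈ 1.36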